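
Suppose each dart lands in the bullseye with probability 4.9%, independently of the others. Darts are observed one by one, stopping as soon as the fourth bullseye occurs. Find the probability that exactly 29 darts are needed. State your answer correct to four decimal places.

0.0054

Y = trial on which the fourth success occurs; negative binomial, r=4, p=0.049.
P(Y=29) = C(28,3) · p^4 · (1−p)^25
= 3276 · 5.7648e-06 · 0.28478 = 0.005378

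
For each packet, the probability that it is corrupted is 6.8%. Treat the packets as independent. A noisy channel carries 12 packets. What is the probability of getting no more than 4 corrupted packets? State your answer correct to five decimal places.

0.99923

X ~ Binomial(12, 0.068); P(X ≤ 4) = Σ C(12,k) p^k (1−p)^(12−k) over k:
  k=0: C(12,0)·0.068^0·0.932^12 = 0.4295275
  k=1: C(12,1)·0.068^1·0.932^11 = 0.3760670
  k=2: C(12,2)·0.068^2·0.932^10 = 0.1509110
  k=3: C(12,3)·0.068^3·0.932^9 = 0.0367022
  k=4: C(12,4)·0.068^4·0.932^8 = 0.0060252
Total = 0.9992328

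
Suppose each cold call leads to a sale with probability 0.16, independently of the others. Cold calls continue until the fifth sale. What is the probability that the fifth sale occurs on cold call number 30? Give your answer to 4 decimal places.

Y = trial on which the fifth success occurs; negative binomial, r=5, p=0.16.
P(Y=30) = C(29,4) · p^5 · (1−p)^25
= 23751 · 0.00010486 · 0.012793 = 0.031861

0.0319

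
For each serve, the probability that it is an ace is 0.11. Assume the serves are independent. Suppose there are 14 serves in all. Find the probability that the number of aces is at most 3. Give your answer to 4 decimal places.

0.9406

X ~ Binomial(14, 0.11); P(X ≤ 3) = Σ C(14,k) p^k (1−p)^(14−k) over k:
  k=0: C(14,0)·0.11^0·0.89^14 = 0.195641
  k=1: C(14,1)·0.11^1·0.89^13 = 0.338525
  k=2: C(14,2)·0.11^2·0.89^12 = 0.271961
  k=3: C(14,3)·0.11^3·0.89^11 = 0.134453
Total = 0.940580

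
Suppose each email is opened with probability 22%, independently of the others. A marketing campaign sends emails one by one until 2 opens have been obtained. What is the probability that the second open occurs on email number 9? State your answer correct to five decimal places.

0.06801

Y = trial on which the second success occurs; negative binomial, r=2, p=0.22.
P(Y=9) = C(8,1) · p^2 · (1−p)^7
= 8 · 0.0484 · 0.17566 = 0.0680139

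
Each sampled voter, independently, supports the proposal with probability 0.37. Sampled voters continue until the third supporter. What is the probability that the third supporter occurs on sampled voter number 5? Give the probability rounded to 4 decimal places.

Y = trial on which the third success occurs; negative binomial, r=3, p=0.37.
P(Y=5) = C(4,2) · p^3 · (1−p)^2
= 6 · 0.050653 · 0.3969 = 0.120625

0.1206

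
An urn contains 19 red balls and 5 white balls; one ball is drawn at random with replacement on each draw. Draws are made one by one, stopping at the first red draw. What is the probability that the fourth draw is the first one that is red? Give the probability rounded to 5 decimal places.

Geometric (trials to first success), p = 0.791667.
P(Y = 4) = (1−p)^3 · p = 0.0090422 · 0.791667 = 0.0071584

0.00716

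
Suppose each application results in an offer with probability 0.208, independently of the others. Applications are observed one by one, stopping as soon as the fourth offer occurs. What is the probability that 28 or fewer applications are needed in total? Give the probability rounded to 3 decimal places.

Finishing within 28 applications ⇔ at least 4 successes in the first 28. With X ~ Binomial(28, 0.208), P(Y ≤ 28) = 1 − P(X ≤ 3).
  k=0: C(28,0)·0.208^0·0.792^28 = 0.00146
  k=1: C(28,1)·0.208^1·0.792^27 = 0.01073
  k=2: C(28,2)·0.208^2·0.792^26 = 0.03806
  k=3: C(28,3)·0.208^3·0.792^25 = 0.08663
1 − 0.13688 = 0.86312

0.863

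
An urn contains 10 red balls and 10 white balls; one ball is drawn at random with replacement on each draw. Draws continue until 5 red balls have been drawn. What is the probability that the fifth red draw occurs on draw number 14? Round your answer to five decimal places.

0.04364

Y = trial on which the fifth success occurs; negative binomial, r=5, p=0.50.
P(Y=14) = C(13,4) · p^5 · (1−p)^9
= 715 · 0.03125 · 0.0019531 = 0.0436401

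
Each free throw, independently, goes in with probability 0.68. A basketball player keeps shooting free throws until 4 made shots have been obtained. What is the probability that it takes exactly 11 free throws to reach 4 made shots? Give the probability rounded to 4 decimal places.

0.0088

Y = trial on which the fourth success occurs; negative binomial, r=4, p=0.68.
P(Y=11) = C(10,3) · p^4 · (1−p)^7
= 120 · 0.21381 · 0.0003436 = 0.008816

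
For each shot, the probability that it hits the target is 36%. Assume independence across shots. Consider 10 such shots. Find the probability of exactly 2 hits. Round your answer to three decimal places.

0.164

X ~ Binomial(n=10, p=0.36).
P(X=2) = C(10,2) · p^2 · (1−p)^8
= 45 · 0.1296 · 0.028147 = 0.16416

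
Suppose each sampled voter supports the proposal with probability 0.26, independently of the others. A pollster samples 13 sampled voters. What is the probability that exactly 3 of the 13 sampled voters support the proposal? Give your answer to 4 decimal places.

X ~ Binomial(n=13, p=0.26).
P(X=3) = C(13,3) · p^3 · (1−p)^10
= 286 · 0.017576 · 0.04924 = 0.247516

0.2475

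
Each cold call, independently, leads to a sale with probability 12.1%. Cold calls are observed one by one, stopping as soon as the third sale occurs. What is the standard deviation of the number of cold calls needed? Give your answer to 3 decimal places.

13.421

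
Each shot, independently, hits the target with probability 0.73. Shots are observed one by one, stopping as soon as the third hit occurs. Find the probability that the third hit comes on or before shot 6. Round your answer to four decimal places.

0.9508

Finishing within 6 shots ⇔ at least 3 successes in the first 6. With X ~ Binomial(6, 0.73), P(Y ≤ 6) = 1 − P(X ≤ 2).
  k=0: C(6,0)·0.73^0·0.27^6 = 0.000387
  k=1: C(6,1)·0.73^1·0.27^5 = 0.006285
  k=2: C(6,2)·0.73^2·0.27^4 = 0.042481
1 − 0.049153 = 0.950847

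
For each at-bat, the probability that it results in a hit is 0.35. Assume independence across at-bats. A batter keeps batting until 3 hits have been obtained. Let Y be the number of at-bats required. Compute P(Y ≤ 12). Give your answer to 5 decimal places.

Finishing within 12 at-bats ⇔ at least 3 successes in the first 12. With X ~ Binomial(12, 0.35), P(Y ≤ 12) = 1 − P(X ≤ 2).
  k=0: C(12,0)·0.35^0·0.65^12 = 0.0056880
  k=1: C(12,1)·0.35^1·0.65^11 = 0.0367533
  k=2: C(12,2)·0.35^2·0.65^10 = 0.1088463
1 − 0.1512876 = 0.8487124

0.84871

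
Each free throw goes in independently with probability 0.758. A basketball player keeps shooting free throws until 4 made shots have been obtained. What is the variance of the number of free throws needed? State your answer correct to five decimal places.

Y = total free throws until the fourth success; negative binomial with r=4, p=0.758.
Var(Y) = r(1−p)/p² = 4·0.242 / 0.758² = 1.6847557

1.68476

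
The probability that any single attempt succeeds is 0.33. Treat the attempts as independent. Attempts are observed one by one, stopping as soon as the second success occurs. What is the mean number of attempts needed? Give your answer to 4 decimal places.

Y = total attempts until the second success; negative binomial with r=2, p=0.33.
E[Y] = r / p = 2 / 0.33 = 6.060606

6.0606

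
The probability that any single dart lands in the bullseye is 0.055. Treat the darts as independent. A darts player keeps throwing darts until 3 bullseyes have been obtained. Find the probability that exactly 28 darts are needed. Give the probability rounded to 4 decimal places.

0.0142

Y = trial on which the third success occurs; negative binomial, r=3, p=0.055.
P(Y=28) = C(27,2) · p^3 · (1−p)^25
= 351 · 0.00016637 · 0.24311 = 0.014197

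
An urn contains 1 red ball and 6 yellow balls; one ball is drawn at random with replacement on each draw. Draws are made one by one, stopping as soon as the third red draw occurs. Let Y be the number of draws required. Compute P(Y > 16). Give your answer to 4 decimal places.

Needing more than 16 draws ⇔ fewer than 3 successes in the first 16. With X ~ Binomial(16, 0.142857), P(Y > 16) = P(X ≤ 2).
  k=0: C(16,0)·0.142857^0·0.857143^16 = 0.084889
  k=1: C(16,1)·0.142857^1·0.857143^15 = 0.226371
  k=2: C(16,2)·0.142857^2·0.857143^14 = 0.282963
P(X ≤ 2) = 0.594223

0.5942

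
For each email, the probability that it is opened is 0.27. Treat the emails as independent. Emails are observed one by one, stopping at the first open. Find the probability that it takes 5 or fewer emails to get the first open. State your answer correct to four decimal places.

Y = number of emails to the first success; geometric, p = 0.27.
P(Y ≤ 5) = 1 − (1−p)^5 = 1 − 0.207307 = 0.792693

0.7927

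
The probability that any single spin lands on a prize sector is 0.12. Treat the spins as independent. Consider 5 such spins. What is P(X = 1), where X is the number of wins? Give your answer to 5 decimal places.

0.35982

X ~ Binomial(n=5, p=0.12).
P(X=1) = C(5,1) · p^1 · (1−p)^4
= 5 · 0.12 · 0.5997 = 0.3598172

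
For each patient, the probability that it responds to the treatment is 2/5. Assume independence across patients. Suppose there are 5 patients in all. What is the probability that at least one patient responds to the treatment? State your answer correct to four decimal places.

0.9222

P(at least one) = 1 − P(none) = 1 − (1 − 0.40)^5
= 1 − 0.077760 = 0.922240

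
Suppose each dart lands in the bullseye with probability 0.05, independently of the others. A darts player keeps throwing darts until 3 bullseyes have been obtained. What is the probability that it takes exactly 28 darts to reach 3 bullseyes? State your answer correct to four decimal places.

Y = trial on which the third success occurs; negative binomial, r=3, p=0.05.
P(Y=28) = C(27,2) · p^3 · (1−p)^25
= 351 · 0.000125 · 0.27739 = 0.012170

0.0122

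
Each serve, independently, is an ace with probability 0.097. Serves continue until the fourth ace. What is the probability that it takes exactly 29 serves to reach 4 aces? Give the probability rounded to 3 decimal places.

0.023

Y = trial on which the fourth success occurs; negative binomial, r=4, p=0.097.
P(Y=29) = C(28,3) · p^4 · (1−p)^25
= 3276 · 8.8529e-05 · 0.078018 = 0.02263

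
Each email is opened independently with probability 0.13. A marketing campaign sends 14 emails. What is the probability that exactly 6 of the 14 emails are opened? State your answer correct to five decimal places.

X ~ Binomial(n=14, p=0.13).
P(X=6) = C(14,6) · p^6 · (1−p)^8
= 3003 · 4.8268e-06 · 0.32821 = 0.0047574

0.00476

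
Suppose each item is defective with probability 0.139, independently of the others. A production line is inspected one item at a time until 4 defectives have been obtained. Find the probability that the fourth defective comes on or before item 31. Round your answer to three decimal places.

Finishing within 31 items ⇔ at least 4 successes in the first 31. With X ~ Binomial(31, 0.139), P(Y ≤ 31) = 1 − P(X ≤ 3).
  k=0: C(31,0)·0.139^0·0.861^31 = 0.00966
  k=1: C(31,1)·0.139^1·0.861^30 = 0.04836
  k=2: C(31,2)·0.139^2·0.861^29 = 0.11710
  k=3: C(31,3)·0.139^3·0.861^28 = 0.18275
1 − 0.35788 = 0.64212

0.642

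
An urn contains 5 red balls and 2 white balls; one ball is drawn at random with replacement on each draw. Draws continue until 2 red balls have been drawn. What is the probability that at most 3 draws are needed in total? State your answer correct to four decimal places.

Finishing within 3 draws ⇔ at least 2 successes in the first 3. With X ~ Binomial(3, 0.714286), P(Y ≤ 3) = 1 − P(X ≤ 1).
  k=0: C(3,0)·0.714286^0·0.285714^3 = 0.023324
  k=1: C(3,1)·0.714286^1·0.285714^2 = 0.174927
1 − 0.198251 = 0.801749

0.8017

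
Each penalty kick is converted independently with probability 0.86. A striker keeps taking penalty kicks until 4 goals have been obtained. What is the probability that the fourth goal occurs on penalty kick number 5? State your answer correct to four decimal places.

Y = trial on which the fourth success occurs; negative binomial, r=4, p=0.86.
P(Y=5) = C(4,3) · p^4 · (1−p)^1
= 4 · 0.54701 · 0.14 = 0.306325

0.3063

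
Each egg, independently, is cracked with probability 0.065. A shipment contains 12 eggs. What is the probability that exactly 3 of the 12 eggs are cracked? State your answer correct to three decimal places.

X ~ Binomial(n=12, p=0.065).
P(X=3) = C(12,3) · p^3 · (1−p)^9
= 220 · 0.00027463 · 0.54614 = 0.03300

0.033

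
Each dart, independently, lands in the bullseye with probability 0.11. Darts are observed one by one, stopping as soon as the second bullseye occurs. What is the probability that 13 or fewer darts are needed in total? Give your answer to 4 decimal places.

Finishing within 13 darts ⇔ at least 2 successes in the first 13. With X ~ Binomial(13, 0.11), P(Y ≤ 13) = 1 − P(X ≤ 1).
  k=0: C(13,0)·0.11^0·0.89^13 = 0.219821
  k=1: C(13,1)·0.11^1·0.89^12 = 0.353196
1 − 0.573018 = 0.426982

0.4270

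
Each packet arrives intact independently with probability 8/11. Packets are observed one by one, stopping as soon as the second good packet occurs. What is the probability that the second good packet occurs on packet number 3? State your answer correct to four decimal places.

Y = trial on which the second success occurs; negative binomial, r=2, p=0.727273.
P(Y=3) = C(2,1) · p^2 · (1−p)^1
= 2 · 0.52893 · 0.27273 = 0.288505

0.2885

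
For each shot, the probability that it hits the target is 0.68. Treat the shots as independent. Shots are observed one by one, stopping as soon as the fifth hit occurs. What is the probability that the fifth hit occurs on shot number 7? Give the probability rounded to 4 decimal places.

0.2233

Y = trial on which the fifth success occurs; negative binomial, r=5, p=0.68.
P(Y=7) = C(6,4) · p^5 · (1−p)^2
= 15 · 0.14539 · 0.1024 = 0.223324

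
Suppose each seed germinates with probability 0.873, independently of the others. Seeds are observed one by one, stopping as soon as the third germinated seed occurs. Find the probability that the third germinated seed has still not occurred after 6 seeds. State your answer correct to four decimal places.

0.0032

Needing more than 6 seeds ⇔ fewer than 3 successes in the first 6. With X ~ Binomial(6, 0.873), P(Y > 6) = P(X ≤ 2).
  k=0: C(6,0)·0.873^0·0.127^6 = 0.000004
  k=1: C(6,1)·0.873^1·0.127^5 = 0.000173
  k=2: C(6,2)·0.873^2·0.127^4 = 0.002974
P(X ≤ 2) = 0.003151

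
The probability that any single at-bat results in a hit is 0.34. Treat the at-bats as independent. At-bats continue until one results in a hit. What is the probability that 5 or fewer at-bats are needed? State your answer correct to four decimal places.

0.8748

Y = number of at-bats to the first success; geometric, p = 0.34.
P(Y ≤ 5) = 1 − (1−p)^5 = 1 − 0.125233 = 0.874767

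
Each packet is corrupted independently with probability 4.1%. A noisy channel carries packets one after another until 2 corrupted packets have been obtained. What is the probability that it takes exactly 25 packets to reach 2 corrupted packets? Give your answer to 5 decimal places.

0.01540

Y = trial on which the second success occurs; negative binomial, r=2, p=0.041.
P(Y=25) = C(24,1) · p^2 · (1−p)^23
= 24 · 0.001681 · 0.38179 = 0.0154031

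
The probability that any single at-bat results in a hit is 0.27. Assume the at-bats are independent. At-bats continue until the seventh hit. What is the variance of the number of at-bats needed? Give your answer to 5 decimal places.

70.09602

Y = total at-bats until the seventh success; negative binomial with r=7, p=0.27.
Var(Y) = r(1−p)/p² = 7·0.73 / 0.27² = 70.0960219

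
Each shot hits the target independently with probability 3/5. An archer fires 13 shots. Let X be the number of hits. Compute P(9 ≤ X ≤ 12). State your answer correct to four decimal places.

0.3517

X ~ Binomial(13, 0.60); P(9 ≤ X ≤ 12) = Σ C(13,k) p^k (1−p)^(13−k) over k:
  k=9: C(13,9)·0.60^9·0.40^4 = 0.184462
  k=10: C(13,10)·0.60^10·0.40^3 = 0.110677
  k=11: C(13,11)·0.60^11·0.40^2 = 0.045277
  k=12: C(13,12)·0.60^12·0.40^1 = 0.011319
Total = 0.351736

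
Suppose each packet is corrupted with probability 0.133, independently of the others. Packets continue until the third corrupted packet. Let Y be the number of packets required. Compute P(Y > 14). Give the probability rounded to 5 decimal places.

Needing more than 14 packets ⇔ fewer than 3 successes in the first 14. With X ~ Binomial(14, 0.133), P(Y > 14) = P(X ≤ 2).
  k=0: C(14,0)·0.133^0·0.867^14 = 0.1356024
  k=1: C(14,1)·0.133^1·0.867^13 = 0.2912245
  k=2: C(14,2)·0.133^2·0.867^12 = 0.2903848
P(X ≤ 2) = 0.7172117

0.71721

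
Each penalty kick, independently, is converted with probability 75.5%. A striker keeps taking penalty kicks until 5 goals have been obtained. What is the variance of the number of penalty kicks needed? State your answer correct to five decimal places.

2.14903

Y = total penalty kicks until the fifth success; negative binomial with r=5, p=0.755.
Var(Y) = r(1−p)/p² = 5·0.245 / 0.755² = 2.1490286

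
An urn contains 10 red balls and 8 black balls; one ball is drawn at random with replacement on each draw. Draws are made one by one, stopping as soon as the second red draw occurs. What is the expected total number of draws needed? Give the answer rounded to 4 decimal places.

3.6000

Y = total draws until the second success; negative binomial with r=2, p=0.555556.
E[Y] = r / p = 2 / 0.555556 = 3.600000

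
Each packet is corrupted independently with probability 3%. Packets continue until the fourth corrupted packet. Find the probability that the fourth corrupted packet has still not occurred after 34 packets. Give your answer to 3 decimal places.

Needing more than 34 packets ⇔ fewer than 4 successes in the first 34. With X ~ Binomial(34, 0.03), P(Y > 34) = P(X ≤ 3).
  k=0: C(34,0)·0.03^0·0.97^34 = 0.35501
  k=1: C(34,1)·0.03^1·0.97^33 = 0.37331
  k=2: C(34,2)·0.03^2·0.97^32 = 0.19050
  k=3: C(34,3)·0.03^3·0.97^31 = 0.06285
P(X ≤ 3) = 0.98167

0.982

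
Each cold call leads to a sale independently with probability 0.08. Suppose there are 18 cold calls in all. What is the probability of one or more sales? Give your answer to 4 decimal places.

0.7771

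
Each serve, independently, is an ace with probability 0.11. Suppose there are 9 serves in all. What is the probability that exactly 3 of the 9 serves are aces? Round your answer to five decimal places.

0.05556

X ~ Binomial(n=9, p=0.11).
P(X=3) = C(9,3) · p^3 · (1−p)^6
= 84 · 0.001331 · 0.49698 = 0.0555645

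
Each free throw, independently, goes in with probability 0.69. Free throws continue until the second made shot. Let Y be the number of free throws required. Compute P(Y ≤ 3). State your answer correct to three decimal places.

Finishing within 3 free throws ⇔ at least 2 successes in the first 3. With X ~ Binomial(3, 0.69), P(Y ≤ 3) = 1 − P(X ≤ 1).
  k=0: C(3,0)·0.69^0·0.31^3 = 0.02979
  k=1: C(3,1)·0.69^1·0.31^2 = 0.19893
1 − 0.22872 = 0.77128

0.771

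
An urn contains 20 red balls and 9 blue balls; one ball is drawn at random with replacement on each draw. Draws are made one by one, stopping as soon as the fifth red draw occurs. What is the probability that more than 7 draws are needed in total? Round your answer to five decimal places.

0.37651

Needing more than 7 draws ⇔ fewer than 5 successes in the first 7. With X ~ Binomial(7, 0.689655), P(Y > 7) = P(X ≤ 4).
  k=0: C(7,0)·0.689655^0·0.310345^7 = 0.0002773
  k=1: C(7,1)·0.689655^1·0.310345^6 = 0.0043132
  k=2: C(7,2)·0.689655^2·0.310345^5 = 0.0287545
  k=3: C(7,3)·0.689655^3·0.310345^4 = 0.1064982
  k=4: C(7,4)·0.689655^4·0.310345^3 = 0.2366626
P(X ≤ 4) = 0.3765057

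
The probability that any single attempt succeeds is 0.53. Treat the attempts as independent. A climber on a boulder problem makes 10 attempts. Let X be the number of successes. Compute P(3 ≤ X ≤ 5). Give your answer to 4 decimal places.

X ~ Binomial(10, 0.53); P(3 ≤ X ≤ 5) = Σ C(10,k) p^k (1−p)^(10−k) over k:
  k=3: C(10,3)·0.53^3·0.47^7 = 0.090509
  k=4: C(10,4)·0.53^4·0.47^6 = 0.178612
  k=5: C(10,5)·0.53^5·0.47^5 = 0.241696
Total = 0.510817

0.5108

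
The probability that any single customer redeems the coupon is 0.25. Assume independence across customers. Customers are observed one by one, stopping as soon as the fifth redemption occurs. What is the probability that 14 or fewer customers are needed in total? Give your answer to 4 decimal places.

0.2585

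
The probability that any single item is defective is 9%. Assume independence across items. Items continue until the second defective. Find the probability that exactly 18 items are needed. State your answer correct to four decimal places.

0.0305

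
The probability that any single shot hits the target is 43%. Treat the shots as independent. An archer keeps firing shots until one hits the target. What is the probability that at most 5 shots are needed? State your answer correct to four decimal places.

Y = number of shots to the first success; geometric, p = 0.43.
P(Y ≤ 5) = 1 − (1−p)^5 = 1 − 0.060169 = 0.939831

0.9398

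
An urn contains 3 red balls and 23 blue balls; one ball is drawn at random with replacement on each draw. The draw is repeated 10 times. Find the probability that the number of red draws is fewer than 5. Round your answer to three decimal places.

0.997

X ~ Binomial(10, 0.115385); P(X ≤ 4) = Σ C(10,k) p^k (1−p)^(10−k) over k:
  k=0: C(10,0)·0.115385^0·0.884615^10 = 0.29346
  k=1: C(10,1)·0.115385^1·0.884615^9 = 0.38277
  k=2: C(10,2)·0.115385^2·0.884615^8 = 0.22467
  k=3: C(10,3)·0.115385^3·0.884615^7 = 0.07815
  k=4: C(10,4)·0.115385^4·0.884615^6 = 0.01784
Total = 0.99688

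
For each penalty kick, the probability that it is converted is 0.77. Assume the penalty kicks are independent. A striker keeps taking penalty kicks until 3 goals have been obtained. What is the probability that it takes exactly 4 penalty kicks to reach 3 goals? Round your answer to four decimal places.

Y = trial on which the third success occurs; negative binomial, r=3, p=0.77.
P(Y=4) = C(3,2) · p^3 · (1−p)^1
= 3 · 0.45653 · 0.23 = 0.315008

0.3150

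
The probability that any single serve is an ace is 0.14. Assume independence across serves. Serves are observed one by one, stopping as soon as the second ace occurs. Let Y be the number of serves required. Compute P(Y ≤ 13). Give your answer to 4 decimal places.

Finishing within 13 serves ⇔ at least 2 successes in the first 13. With X ~ Binomial(13, 0.14), P(Y ≤ 13) = 1 − P(X ≤ 1).
  k=0: C(13,0)·0.14^0·0.86^13 = 0.140760
  k=1: C(13,1)·0.14^1·0.86^12 = 0.297888
1 − 0.438648 = 0.561352

0.5614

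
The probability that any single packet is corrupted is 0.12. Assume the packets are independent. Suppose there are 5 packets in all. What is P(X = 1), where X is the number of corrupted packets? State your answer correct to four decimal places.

X ~ Binomial(n=5, p=0.12).
P(X=1) = C(5,1) · p^1 · (1−p)^4
= 5 · 0.12 · 0.5997 = 0.359817

0.3598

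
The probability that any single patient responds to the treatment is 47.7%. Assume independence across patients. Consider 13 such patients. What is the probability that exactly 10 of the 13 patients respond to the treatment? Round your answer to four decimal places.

X ~ Binomial(n=13, p=0.477).
P(X=10) = C(13,10) · p^10 · (1−p)^3
= 286 · 0.00060979 · 0.14306 = 0.024949

0.0249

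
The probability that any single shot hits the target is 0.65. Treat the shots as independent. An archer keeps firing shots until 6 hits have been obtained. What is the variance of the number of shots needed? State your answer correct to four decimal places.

Y = total shots until the sixth success; negative binomial with r=6, p=0.65.
Var(Y) = r(1−p)/p² = 6·0.35 / 0.65² = 4.970414

4.9704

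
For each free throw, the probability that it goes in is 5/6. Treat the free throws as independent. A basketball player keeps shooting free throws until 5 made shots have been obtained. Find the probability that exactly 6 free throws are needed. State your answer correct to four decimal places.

0.3349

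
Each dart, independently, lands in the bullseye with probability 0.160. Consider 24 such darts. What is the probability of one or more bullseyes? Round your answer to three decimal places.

0.985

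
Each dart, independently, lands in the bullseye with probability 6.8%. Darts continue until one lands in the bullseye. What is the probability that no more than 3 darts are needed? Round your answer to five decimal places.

Y = number of darts to the first success; geometric, p = 0.068.
P(Y ≤ 3) = 1 − (1−p)^3 = 1 − 0.8095576 = 0.1904424

0.19044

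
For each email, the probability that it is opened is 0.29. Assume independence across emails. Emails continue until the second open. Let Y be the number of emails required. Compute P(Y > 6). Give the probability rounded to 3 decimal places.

Needing more than 6 emails ⇔ fewer than 2 successes in the first 6. With X ~ Binomial(6, 0.29), P(Y > 6) = P(X ≤ 1).
  k=0: C(6,0)·0.29^0·0.71^6 = 0.12810
  k=1: C(6,1)·0.29^1·0.71^5 = 0.31394
P(X ≤ 1) = 0.44204

0.442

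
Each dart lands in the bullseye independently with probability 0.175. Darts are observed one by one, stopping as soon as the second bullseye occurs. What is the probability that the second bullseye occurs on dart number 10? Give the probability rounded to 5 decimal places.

Y = trial on which the second success occurs; negative binomial, r=2, p=0.175.
P(Y=10) = C(9,1) · p^2 · (1−p)^8
= 9 · 0.030625 · 0.2146 = 0.0591494

0.05915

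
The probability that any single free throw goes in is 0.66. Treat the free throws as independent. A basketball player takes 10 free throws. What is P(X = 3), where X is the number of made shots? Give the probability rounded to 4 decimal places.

X ~ Binomial(n=10, p=0.66).
P(X=3) = C(10,3) · p^3 · (1−p)^7
= 120 · 0.2875 · 0.00052523 = 0.018120

0.0181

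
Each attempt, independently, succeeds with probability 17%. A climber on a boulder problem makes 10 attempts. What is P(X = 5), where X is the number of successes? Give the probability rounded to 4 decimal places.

0.0141

X ~ Binomial(n=10, p=0.17).
P(X=5) = C(10,5) · p^5 · (1−p)^5
= 252 · 0.00014199 · 0.3939 = 0.014094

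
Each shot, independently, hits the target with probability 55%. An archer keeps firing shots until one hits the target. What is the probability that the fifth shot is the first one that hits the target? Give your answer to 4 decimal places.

0.0226

Geometric (trials to first success), p = 0.55.
P(Y = 5) = (1−p)^4 · p = 0.041006 · 0.55 = 0.022553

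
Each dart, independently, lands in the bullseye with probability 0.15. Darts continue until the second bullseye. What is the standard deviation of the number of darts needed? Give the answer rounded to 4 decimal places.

Y = total darts until the second success; negative binomial with r=2, p=0.15.
SD(Y) = √[r(1−p)/p²] = √(75.555556) = 8.692270

8.6923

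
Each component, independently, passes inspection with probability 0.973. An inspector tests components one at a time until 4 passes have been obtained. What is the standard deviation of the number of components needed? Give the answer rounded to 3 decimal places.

Y = total components until the fourth success; negative binomial with r=4, p=0.973.
SD(Y) = √[r(1−p)/p²] = √(0.11408) = 0.33775

0.338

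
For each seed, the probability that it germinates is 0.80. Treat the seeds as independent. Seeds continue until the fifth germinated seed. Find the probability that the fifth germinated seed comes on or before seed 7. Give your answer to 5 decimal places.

0.85197

Finishing within 7 seeds ⇔ at least 5 successes in the first 7. With X ~ Binomial(7, 0.80), P(Y ≤ 7) = 1 − P(X ≤ 4).
  k=0: C(7,0)·0.80^0·0.20^7 = 0.0000128
  k=1: C(7,1)·0.80^1·0.20^6 = 0.0003584
  k=2: C(7,2)·0.80^2·0.20^5 = 0.0043008
  k=3: C(7,3)·0.80^3·0.20^4 = 0.0286720
  k=4: C(7,4)·0.80^4·0.20^3 = 0.1146880
1 − 0.1480320 = 0.8519680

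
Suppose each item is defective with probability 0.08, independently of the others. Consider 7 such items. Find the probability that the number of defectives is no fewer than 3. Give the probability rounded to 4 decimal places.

X ~ Binomial(7, 0.08); P(X ≥ 3) = Σ C(7,k) p^k (1−p)^(7−k) over k:
  k=3: C(7,3)·0.08^3·0.92^4 = 0.012838
  k=4: C(7,4)·0.08^4·0.92^3 = 0.001116
  k=5: C(7,5)·0.08^5·0.92^2 = 0.000058
  k=6: C(7,6)·0.08^6·0.92^1 = 0.000002
  k=7: C(7,7)·0.08^7·0.92^0 = 0.000000
Total = 0.014014

0.0140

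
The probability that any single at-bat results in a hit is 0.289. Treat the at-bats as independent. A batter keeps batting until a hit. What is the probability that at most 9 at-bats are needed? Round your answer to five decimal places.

0.95357

Y = number of at-bats to the first success; geometric, p = 0.289.
P(Y ≤ 9) = 1 − (1−p)^9 = 1 − 0.0464330 = 0.9535670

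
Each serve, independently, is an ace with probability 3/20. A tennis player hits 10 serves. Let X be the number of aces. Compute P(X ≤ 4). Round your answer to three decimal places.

0.990

X ~ Binomial(10, 0.15); P(X ≤ 4) = Σ C(10,k) p^k (1−p)^(10−k) over k:
  k=0: C(10,0)·0.15^0·0.85^10 = 0.19687
  k=1: C(10,1)·0.15^1·0.85^9 = 0.34743
  k=2: C(10,2)·0.15^2·0.85^8 = 0.27590
  k=3: C(10,3)·0.15^3·0.85^7 = 0.12983
  k=4: C(10,4)·0.15^4·0.85^6 = 0.04010
Total = 0.99013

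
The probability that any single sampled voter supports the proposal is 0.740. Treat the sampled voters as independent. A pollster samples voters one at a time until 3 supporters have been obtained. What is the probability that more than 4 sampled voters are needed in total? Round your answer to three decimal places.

Needing more than 4 sampled voters ⇔ fewer than 3 successes in the first 4. With X ~ Binomial(4, 0.74), P(Y > 4) = P(X ≤ 2).
  k=0: C(4,0)·0.74^0·0.26^4 = 0.00457
  k=1: C(4,1)·0.74^1·0.26^3 = 0.05202
  k=2: C(4,2)·0.74^2·0.26^2 = 0.22211
P(X ≤ 2) = 0.27870

0.279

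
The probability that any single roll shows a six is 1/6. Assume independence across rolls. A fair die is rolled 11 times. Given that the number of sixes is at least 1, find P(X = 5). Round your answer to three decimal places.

X ~ Binomial(11, 0.166667). Want P(X=5 | X≥1) = P(X=5) / P(X≥1).
P(X=5) = C(11,5)·0.166667^5·0.833333^6 = 0.01990
P(X≥1) = 1 − 0.13459 = 0.86541
Ratio = 0.01990 / 0.86541 = 0.02299

0.023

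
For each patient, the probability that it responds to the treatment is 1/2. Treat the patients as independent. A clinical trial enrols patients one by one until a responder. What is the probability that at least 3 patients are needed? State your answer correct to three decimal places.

Y = number of patients to the first success; geometric, p = 0.50.
P(Y > 2) = P(first 2 all fail) = (1−p)^2 = 0.25000

0.250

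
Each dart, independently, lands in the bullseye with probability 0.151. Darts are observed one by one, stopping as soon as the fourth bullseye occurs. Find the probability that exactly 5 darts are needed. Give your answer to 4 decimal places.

0.0018

Y = trial on which the fourth success occurs; negative binomial, r=4, p=0.151.
P(Y=5) = C(4,3) · p^4 · (1−p)^1
= 4 · 0.00051989 · 0.849 = 0.001766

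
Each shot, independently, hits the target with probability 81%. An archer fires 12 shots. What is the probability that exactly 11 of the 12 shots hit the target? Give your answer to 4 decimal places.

0.2245

X ~ Binomial(n=12, p=0.81).
P(X=11) = C(12,11) · p^11 · (1−p)^1
= 12 · 0.098477 · 0.19 = 0.224528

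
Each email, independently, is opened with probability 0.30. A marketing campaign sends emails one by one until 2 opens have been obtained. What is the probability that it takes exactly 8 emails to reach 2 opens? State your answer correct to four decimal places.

Y = trial on which the second success occurs; negative binomial, r=2, p=0.30.
P(Y=8) = C(7,1) · p^2 · (1−p)^6
= 7 · 0.09 · 0.11765 = 0.074119

0.0741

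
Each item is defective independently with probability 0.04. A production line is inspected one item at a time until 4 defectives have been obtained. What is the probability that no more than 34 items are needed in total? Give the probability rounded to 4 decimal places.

Finishing within 34 items ⇔ at least 4 successes in the first 34. With X ~ Binomial(34, 0.04), P(Y ≤ 34) = 1 − P(X ≤ 3).
  k=0: C(34,0)·0.04^0·0.96^34 = 0.249587
  k=1: C(34,1)·0.04^1·0.96^33 = 0.353582
  k=2: C(34,2)·0.04^2·0.96^32 = 0.243087
  k=3: C(34,3)·0.04^3·0.96^31 = 0.108039
1 − 0.954295 = 0.045705

0.0457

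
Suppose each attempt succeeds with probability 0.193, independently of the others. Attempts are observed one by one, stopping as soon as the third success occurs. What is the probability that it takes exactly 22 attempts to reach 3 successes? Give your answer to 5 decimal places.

0.02567

Y = trial on which the third success occurs; negative binomial, r=3, p=0.193.
P(Y=22) = C(21,2) · p^3 · (1−p)^19
= 210 · 0.0071891 · 0.017006 = 0.0256737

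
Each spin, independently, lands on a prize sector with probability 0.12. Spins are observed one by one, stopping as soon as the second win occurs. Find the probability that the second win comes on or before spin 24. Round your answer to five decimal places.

0.80126

Finishing within 24 spins ⇔ at least 2 successes in the first 24. With X ~ Binomial(24, 0.12), P(Y ≤ 24) = 1 − P(X ≤ 1).
  k=0: C(24,0)·0.12^0·0.88^24 = 0.0465140
  k=1: C(24,1)·0.12^1·0.88^23 = 0.1522278
1 − 0.1987418 = 0.8012582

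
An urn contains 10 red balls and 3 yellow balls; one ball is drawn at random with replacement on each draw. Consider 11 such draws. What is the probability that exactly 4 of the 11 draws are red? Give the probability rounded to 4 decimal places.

X ~ Binomial(n=11, p=0.769231).
P(X=4) = C(11,4) · p^4 · (1−p)^7
= 330 · 0.35013 · 3.4853e-05 = 0.004027

0.0040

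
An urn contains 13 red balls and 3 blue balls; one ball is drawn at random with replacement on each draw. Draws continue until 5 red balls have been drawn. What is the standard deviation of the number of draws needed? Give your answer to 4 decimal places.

Y = total draws until the fifth success; negative binomial with r=5, p=0.8125.
SD(Y) = √[r(1−p)/p²] = √(1.420118) = 1.191687

1.1917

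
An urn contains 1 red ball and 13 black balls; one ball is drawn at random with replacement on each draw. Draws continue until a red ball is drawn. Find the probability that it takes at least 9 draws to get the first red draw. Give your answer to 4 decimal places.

0.5527

Y = number of draws to the first success; geometric, p = 0.071429.
P(Y > 8) = P(first 8 all fail) = (1−p)^8 = 0.552742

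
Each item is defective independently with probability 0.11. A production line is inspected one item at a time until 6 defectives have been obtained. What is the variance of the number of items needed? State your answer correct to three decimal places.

441.322

Y = total items until the sixth success; negative binomial with r=6, p=0.11.
Var(Y) = r(1−p)/p² = 6·0.89 / 0.11² = 441.32231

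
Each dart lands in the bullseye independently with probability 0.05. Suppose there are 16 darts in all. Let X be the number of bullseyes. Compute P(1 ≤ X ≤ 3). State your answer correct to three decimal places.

0.553

X ~ Binomial(16, 0.05); P(1 ≤ X ≤ 3) = Σ C(16,k) p^k (1−p)^(16−k) over k:
  k=1: C(16,1)·0.05^1·0.95^15 = 0.37063
  k=2: C(16,2)·0.05^2·0.95^14 = 0.14630
  k=3: C(16,3)·0.05^3·0.95^13 = 0.03593
Total = 0.55287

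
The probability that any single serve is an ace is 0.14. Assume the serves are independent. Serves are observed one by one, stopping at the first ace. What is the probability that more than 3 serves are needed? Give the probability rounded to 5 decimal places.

0.63606

Y = number of serves to the first success; geometric, p = 0.14.
P(Y > 3) = P(first 3 all fail) = (1−p)^3 = 0.6360560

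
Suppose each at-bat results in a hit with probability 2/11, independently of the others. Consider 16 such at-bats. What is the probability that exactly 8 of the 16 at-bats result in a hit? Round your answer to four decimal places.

0.0031

X ~ Binomial(n=16, p=0.181818).
P(X=8) = C(16,8) · p^8 · (1−p)^8
= 12870 · 1.1943e-06 · 0.20082 = 0.003087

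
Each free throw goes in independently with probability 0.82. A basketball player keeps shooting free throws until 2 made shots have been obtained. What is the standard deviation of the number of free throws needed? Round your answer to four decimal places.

Y = total free throws until the second success; negative binomial with r=2, p=0.82.
SD(Y) = √[r(1−p)/p²] = √(0.535396) = 0.731707

0.7317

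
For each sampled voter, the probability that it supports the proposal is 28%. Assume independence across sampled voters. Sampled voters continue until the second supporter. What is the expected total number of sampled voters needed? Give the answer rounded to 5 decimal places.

7.14286

Y = total sampled voters until the second success; negative binomial with r=2, p=0.28.
E[Y] = r / p = 2 / 0.28 = 7.1428571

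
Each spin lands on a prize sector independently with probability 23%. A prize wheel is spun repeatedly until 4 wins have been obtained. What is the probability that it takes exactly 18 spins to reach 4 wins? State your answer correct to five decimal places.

0.04901

Y = trial on which the fourth success occurs; negative binomial, r=4, p=0.23.
P(Y=18) = C(17,3) · p^4 · (1−p)^14
= 680 · 0.0027984 · 0.025756 = 0.0490106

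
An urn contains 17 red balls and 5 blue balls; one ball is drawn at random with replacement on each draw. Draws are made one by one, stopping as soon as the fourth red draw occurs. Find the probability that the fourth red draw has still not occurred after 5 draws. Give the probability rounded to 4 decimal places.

Needing more than 5 draws ⇔ fewer than 4 successes in the first 5. With X ~ Binomial(5, 0.772727), P(Y > 5) = P(X ≤ 3).
  k=0: C(5,0)·0.772727^0·0.227273^5 = 0.000606
  k=1: C(5,1)·0.772727^1·0.227273^4 = 0.010308
  k=2: C(5,2)·0.772727^2·0.227273^3 = 0.070096
  k=3: C(5,3)·0.772727^3·0.227273^2 = 0.238327
P(X ≤ 3) = 0.319338

0.3193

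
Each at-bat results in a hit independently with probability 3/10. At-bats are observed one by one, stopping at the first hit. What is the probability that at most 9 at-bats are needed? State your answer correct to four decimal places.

0.9596

Y = number of at-bats to the first success; geometric, p = 0.30.
P(Y ≤ 9) = 1 − (1−p)^9 = 1 − 0.040354 = 0.959646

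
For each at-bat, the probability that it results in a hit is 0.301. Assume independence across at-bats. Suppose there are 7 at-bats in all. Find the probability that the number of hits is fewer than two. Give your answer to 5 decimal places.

X ~ Binomial(7, 0.301); P(X ≤ 1) = Σ C(7,k) p^k (1−p)^(7−k) over k:
  k=0: C(7,0)·0.301^0·0.699^7 = 0.0815343
  k=1: C(7,1)·0.301^1·0.699^6 = 0.2457693
Total = 0.3273036

0.32730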